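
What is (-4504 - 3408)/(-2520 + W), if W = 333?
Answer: 7912/2187 ≈ 3.6177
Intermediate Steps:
(-4504 - 3408)/(-2520 + W) = (-4504 - 3408)/(-2520 + 333) = -7912/(-2187) = -7912*(-1/2187) = 7912/2187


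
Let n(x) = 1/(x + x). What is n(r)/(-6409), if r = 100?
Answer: -1/1281800 ≈ -7.8015e-7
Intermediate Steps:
n(x) = 1/(2*x)
n(r)/(-6409) = ((½)/100)/(-6409) = ((½)*(1/100))*(-1/6409) = (1/200)*(-1/6409) = -1/1281800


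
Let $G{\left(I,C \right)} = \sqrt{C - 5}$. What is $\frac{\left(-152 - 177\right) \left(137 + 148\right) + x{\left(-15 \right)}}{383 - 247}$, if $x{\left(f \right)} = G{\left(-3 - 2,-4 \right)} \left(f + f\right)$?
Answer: $- \frac{93765}{136} - \frac{45 i}{68} \approx -689.45 - 0.66177 i$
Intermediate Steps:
$G{\left(I,C \right)} = \sqrt{-5 + C}$
$x{\left(f \right)} = 6 i f$ ($x{\left(f \right)} = \sqrt{-5 - 4} \left(f + f\right) = \sqrt{-9} \cdot 2 f = 3 i 2 f = 6 i f$)
$\frac{\left(-152 - 177\right) \left(137 + 148\right) + x{\left(-15 \right)}}{383 - 247} = \frac{\left(-152 - 177\right) \left(137 + 148\right) + 6 i \left(-15\right)}{383 - 247} = \frac{\left(-329\right) 285 - 90 i}{136} = \left(-93765 - 90 i\right) \frac{1}{136} = - \frac{93765}{136} - \frac{45 i}{68}$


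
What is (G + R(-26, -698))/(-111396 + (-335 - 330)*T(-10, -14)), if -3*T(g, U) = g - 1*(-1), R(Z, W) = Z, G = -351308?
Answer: 351334/113391 ≈ 3.0984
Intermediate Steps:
T(g, U) = -⅓ - g/3 (T(g, U) = -(g - 1*(-1))/3 = -(g + 1)/3 = -(1 + g)/3 = -⅓ - g/3)
(G + R(-26, -698))/(-111396 + (-335 - 330)*T(-10, -14)) = (-351308 - 26)/(-111396 + (-335 - 330)*(-⅓ - ⅓*(-10))) = -351334/(-111396 - 665*(-⅓ + 10/3)) = -351334/(-111396 - 665*3) = -351334/(-111396 - 1995) = -351334/(-113391) = -351334*(-1/113391) = 351334/113391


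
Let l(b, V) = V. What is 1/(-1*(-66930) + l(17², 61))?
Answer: 1/66991 ≈ 1.4927e-5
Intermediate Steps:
1/(-1*(-66930) + l(17², 61)) = 1/(-1*(-66930) + 61) = 1/(66930 + 61) = 1/66991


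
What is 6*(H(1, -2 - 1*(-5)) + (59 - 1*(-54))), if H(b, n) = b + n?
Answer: 702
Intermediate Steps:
6*(H(1, -2 - 1*(-5)) + (59 - 1*(-54))) = 6*((1 + (-2 - 1*(-5))) + (59 - 1*(-54))) = 6*((1 + (-2 + 5)) + (59 + 54)) = 6*((1 + 3) + 113) = 6*(4 + 113) = 6*117 = 702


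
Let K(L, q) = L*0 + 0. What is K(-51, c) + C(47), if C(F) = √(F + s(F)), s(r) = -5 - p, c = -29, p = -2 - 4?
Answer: 4*√3 ≈ 6.9282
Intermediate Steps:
p = -6
K(L, q) = 0 (K(L, q) = 0 + 0 = 0)
s(r) = 1 (s(r) = -5 - 1*(-6) = -5 + 6 = 1)
C(F) = √(1 + F) (C(F) = √(F + 1) = √(1 + F))
K(-51, c) + C(47) = 0 + √(1 + 47) = 0 + √48 = 0 + 4*√3 = 4*√3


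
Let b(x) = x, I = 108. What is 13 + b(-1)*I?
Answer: -95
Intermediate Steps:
13 + b(-1)*I = 13 - 1*108 = 13 - 108 = -95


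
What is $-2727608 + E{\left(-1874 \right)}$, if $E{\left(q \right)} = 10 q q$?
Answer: $32391152$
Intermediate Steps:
$E{\left(q \right)} = 10 q^{2}$
$-2727608 + E{\left(-1874 \right)} = -2727608 + 10 \left(-1874\right)^{2} = -2727608 + 10 \cdot 3511876 = -2727608 + 35118760 = 32391152$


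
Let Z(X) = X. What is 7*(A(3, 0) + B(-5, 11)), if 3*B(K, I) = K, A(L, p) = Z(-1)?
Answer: -56/3 ≈ -18.667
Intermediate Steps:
A(L, p) = -1
B(K, I) = K/3
7*(A(3, 0) + B(-5, 11)) = 7*(-1 + (⅓)*(-5)) = 7*(-1 - 5/3) = 7*(-8/3) = -56/3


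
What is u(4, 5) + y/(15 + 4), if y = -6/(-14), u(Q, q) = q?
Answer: 668/133 ≈ 5.0226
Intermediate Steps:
y = 3/7 (y = -6*(-1/14) = 3/7 ≈ 0.42857)
u(4, 5) + y/(15 + 4) = 5 + (3/7)/(15 + 4) = 5 + (3/7)/19 = 5 + (1/19)*(3/7) = 5 + 3/133 = 668/133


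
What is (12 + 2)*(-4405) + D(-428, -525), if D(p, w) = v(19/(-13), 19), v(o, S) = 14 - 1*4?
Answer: -61660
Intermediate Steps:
v(o, S) = 10 (v(o, S) = 14 - 4 = 10)
D(p, w) = 10
(12 + 2)*(-4405) + D(-428, -525) = (12 + 2)*(-4405) + 10 = 14*(-4405) + 10 = -61670 + 10 = -61660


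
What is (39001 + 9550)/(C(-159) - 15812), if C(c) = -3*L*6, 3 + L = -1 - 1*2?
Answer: -48551/15704 ≈ -3.0916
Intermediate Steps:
L = -6 (L = -3 + (-1 - 1*2) = -3 + (-1 - 2) = -3 - 3 = -6)
C(c) = 108 (C(c) = -3*(-6)*6 = 18*6 = 108)
(39001 + 9550)/(C(-159) - 15812) = (39001 + 9550)/(108 - 15812) = 48551/(-15704) = 48551*(-1/15704) = -48551/15704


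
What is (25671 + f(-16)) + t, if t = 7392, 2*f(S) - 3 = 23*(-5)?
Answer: 33007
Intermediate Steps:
f(S) = -56 (f(S) = 3/2 + (23*(-5))/2 = 3/2 + (½)*(-115) = 3/2 - 115/2 = -56)
(25671 + f(-16)) + t = (25671 - 56) + 7392 = 25615 + 7392 = 33007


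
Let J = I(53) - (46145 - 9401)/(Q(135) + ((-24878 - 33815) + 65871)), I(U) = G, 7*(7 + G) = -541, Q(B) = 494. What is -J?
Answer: 85423/959 ≈ 89.075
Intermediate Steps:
G = -590/7 (G = -7 + (⅐)*(-541) = -7 - 541/7 = -590/7 ≈ -84.286)
I(U) = -590/7
J = -85423/959 (J = -590/7 - (46145 - 9401)/(494 + ((-24878 - 33815) + 65871)) = -590/7 - 36744/(494 + (-58693 + 65871)) = -590/7 - 36744/(494 + 7178) = -590/7 - 36744/7672 = -590/7 - 1*4593/959 = -590/7 - 4593/959 = -85423/959 ≈ -89.075)
-J = -1*(-85423/959) = 85423/959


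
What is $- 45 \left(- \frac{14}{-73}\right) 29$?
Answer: $- \frac{18270}{73} \approx -250.27$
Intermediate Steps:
$- 45 \left(- \frac{14}{-73}\right) 29 = - 45 \left(\left(-14\right) \left(- \frac{1}{73}\right)\right) 29 = \left(-45\right) \frac{14}{73} \cdot 29 = \left(- \frac{630}{73}\right) 29 = - \frac{18270}{73}$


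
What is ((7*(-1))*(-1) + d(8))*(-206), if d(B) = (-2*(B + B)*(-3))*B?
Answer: -159650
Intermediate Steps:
d(B) = 12*B**2 (d(B) = (-2*2*B*(-3))*B = (-(-12)*B)*B = (12*B)*B = 12*B**2)
((7*(-1))*(-1) + d(8))*(-206) = ((7*(-1))*(-1) + 12*8**2)*(-206) = (-7*(-1) + 12*64)*(-206) = (7 + 768)*(-206) = 775*(-206) = -159650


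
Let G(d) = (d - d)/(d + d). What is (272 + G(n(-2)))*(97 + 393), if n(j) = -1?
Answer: 133280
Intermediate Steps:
G(d) = 0 (G(d) = 0/((2*d)) = 0*(1/(2*d)) = 0)
(272 + G(n(-2)))*(97 + 393) = (272 + 0)*(97 + 393) = 272*490 = 133280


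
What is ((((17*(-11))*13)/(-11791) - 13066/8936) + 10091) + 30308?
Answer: 163710888009/4052476 ≈ 40398.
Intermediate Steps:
((((17*(-11))*13)/(-11791) - 13066/8936) + 10091) + 30308 = ((-187*13*(-1/11791) - 13066*1/8936) + 10091) + 30308 = ((-2431*(-1/11791) - 6533/4468) + 10091) + 30308 = ((187/907 - 6533/4468) + 10091) + 30308 = (-5089915/4052476 + 10091) + 30308 = 40888445401/4052476 + 30308 = 163710888009/4052476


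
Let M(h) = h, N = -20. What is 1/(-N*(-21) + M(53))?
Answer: -1/367 ≈ -0.0027248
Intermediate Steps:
1/(-N*(-21) + M(53)) = 1/(-1*(-20)*(-21) + 53) = 1/(20*(-21) + 53) = 1/(-420 + 53) = 1/(-367) = -1/367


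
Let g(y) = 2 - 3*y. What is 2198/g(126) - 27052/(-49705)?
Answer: -49540019/9344540 ≈ -5.3015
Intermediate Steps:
2198/g(126) - 27052/(-49705) = 2198/(2 - 3*126) - 27052/(-49705) = 2198/(2 - 378) - 27052*(-1/49705) = 2198/(-376) + 27052/49705 = 2198*(-1/376) + 27052/49705 = -1099/188 + 27052/49705 = -49540019/9344540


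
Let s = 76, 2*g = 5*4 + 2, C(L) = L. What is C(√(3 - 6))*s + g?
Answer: 11 + 76*I*√3 ≈ 11.0 + 131.64*I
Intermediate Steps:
g = 11 (g = (5*4 + 2)/2 = (20 + 2)/2 = (½)*22 = 11)
C(√(3 - 6))*s + g = √(3 - 6)*76 + 11 = √(-3)*76 + 11 = (I*√3)*76 + 11 = 76*I*√3 + 11 = 11 + 76*I*√3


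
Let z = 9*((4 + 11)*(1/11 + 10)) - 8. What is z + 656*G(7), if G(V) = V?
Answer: 65409/11 ≈ 5946.3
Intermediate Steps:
z = 14897/11 (z = 9*(15*(1/11 + 10)) - 8 = 9*(15*(111/11)) - 8 = 9*(1665/11) - 8 = 14985/11 - 8 = 14897/11 ≈ 1354.3)
z + 656*G(7) = 14897/11 + 656*7 = 14897/11 + 4592 = 65409/11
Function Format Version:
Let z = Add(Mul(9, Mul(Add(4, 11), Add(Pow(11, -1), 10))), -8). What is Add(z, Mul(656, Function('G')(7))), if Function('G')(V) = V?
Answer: Rational(65409, 11) ≈ 5946.3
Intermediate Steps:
z = Rational(14897, 11) (z = Add(Mul(9, Mul(15, Add(Rational(1, 11), 10))), -8) = Add(Mul(9, Mul(15, Rational(111, 11))), -8) = Add(Mul(9, Rational(1665, 11)), -8) = Add(Rational(14985, 11), -8) = Rational(14897, 11) ≈ 1354.3)
Add(z, Mul(656, Function('G')(7))) = Add(Rational(14897, 11), Mul(656, 7)) = Add(Rational(14897, 11), 4592) = Rational(65409, 11)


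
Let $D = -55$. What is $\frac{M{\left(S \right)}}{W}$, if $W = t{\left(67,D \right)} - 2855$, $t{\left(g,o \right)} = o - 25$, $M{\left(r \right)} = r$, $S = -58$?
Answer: $\frac{58}{2935} \approx 0.019762$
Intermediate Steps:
$t{\left(g,o \right)} = -25 + o$ ($t{\left(g,o \right)} = o - 25 = -25 + o$)
$W = -2935$ ($W = \left(-25 - 55\right) - 2855 = -80 - 2855 = -2935$)
$\frac{M{\left(S \right)}}{W} = - \frac{58}{-2935} = \left(-58\right) \left(- \frac{1}{2935}\right) = \frac{58}{2935}$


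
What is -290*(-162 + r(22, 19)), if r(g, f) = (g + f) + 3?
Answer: 34220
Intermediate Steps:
r(g, f) = 3 + f + g (r(g, f) = (f + g) + 3 = 3 + f + g)
-290*(-162 + r(22, 19)) = -290*(-162 + (3 + 19 + 22)) = -290*(-162 + 44) = -290*(-118) = 34220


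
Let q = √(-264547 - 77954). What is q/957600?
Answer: I*√342501/957600 ≈ 0.00061115*I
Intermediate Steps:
q = I*√342501 (q = √(-342501) = I*√342501 ≈ 585.24*I)
q/957600 = (I*√342501)/957600 = (I*√342501)*(1/957600) = I*√342501/957600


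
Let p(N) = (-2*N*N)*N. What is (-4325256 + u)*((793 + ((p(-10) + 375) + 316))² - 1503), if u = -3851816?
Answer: -99243103127216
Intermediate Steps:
p(N) = -2*N³ (p(N) = (-2*N²)*N = -2*N³)
(-4325256 + u)*((793 + ((p(-10) + 375) + 316))² - 1503) = (-4325256 - 3851816)*((793 + ((-2*(-10)³ + 375) + 316))² - 1503) = -8177072*((793 + ((-2*(-1000) + 375) + 316))² - 1503) = -8177072*((793 + ((2000 + 375) + 316))² - 1503) = -8177072*((793 + (2375 + 316))² - 1503) = -8177072*((793 + 2691)² - 1503) = -8177072*(3484² - 1503) = -8177072*(12138256 - 1503) = -8177072*12136753 = -99243103127216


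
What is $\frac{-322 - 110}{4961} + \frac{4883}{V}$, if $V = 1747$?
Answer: $\frac{23469859}{8666867} \approx 2.708$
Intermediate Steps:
$\frac{-322 - 110}{4961} + \frac{4883}{V} = \frac{-322 - 110}{4961} + \frac{4883}{1747} = \left(-322 - 110\right) \frac{1}{4961} + 4883 \cdot \frac{1}{1747} = \left(-432\right) \frac{1}{4961} + \frac{4883}{1747} = - \frac{432}{4961} + \frac{4883}{1747} = \frac{23469859}{8666867}$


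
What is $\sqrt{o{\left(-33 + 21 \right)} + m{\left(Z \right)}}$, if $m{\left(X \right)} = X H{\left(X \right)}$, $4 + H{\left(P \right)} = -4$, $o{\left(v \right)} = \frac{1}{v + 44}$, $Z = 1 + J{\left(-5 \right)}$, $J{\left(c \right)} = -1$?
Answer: $\frac{\sqrt{2}}{8} \approx 0.17678$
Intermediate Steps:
$Z = 0$ ($Z = 1 - 1 = 0$)
$o{\left(v \right)} = \frac{1}{44 + v}$
$H{\left(P \right)} = -8$ ($H{\left(P \right)} = -4 - 4 = -8$)
$m{\left(X \right)} = - 8 X$ ($m{\left(X \right)} = X \left(-8\right) = - 8 X$)
$\sqrt{o{\left(-33 + 21 \right)} + m{\left(Z \right)}} = \sqrt{\frac{1}{44 + \left(-33 + 21\right)} - 0} = \sqrt{\frac{1}{44 - 12} + 0} = \sqrt{\frac{1}{32} + 0} = \sqrt{\frac{1}{32}} = \frac{\sqrt{2}}{8}$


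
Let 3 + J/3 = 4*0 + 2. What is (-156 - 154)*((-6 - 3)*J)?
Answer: -8370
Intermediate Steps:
J = -3 (J = -9 + 3*(4*0 + 2) = -9 + 3*(0 + 2) = -9 + 3*2 = -9 + 6 = -3)
(-156 - 154)*((-6 - 3)*J) = (-156 - 154)*((-6 - 3)*(-3)) = -(-2790)*(-3) = -310*27 = -8370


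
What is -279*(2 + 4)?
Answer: -1674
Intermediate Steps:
-279*(2 + 4) = -279*6 = -93*18 = -1674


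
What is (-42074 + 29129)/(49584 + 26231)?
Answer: -2589/15163 ≈ -0.17074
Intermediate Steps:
(-42074 + 29129)/(49584 + 26231) = -12945/75815 = -12945*1/75815 = -2589/15163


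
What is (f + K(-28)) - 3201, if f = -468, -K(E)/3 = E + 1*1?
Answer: -3588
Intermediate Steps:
K(E) = -3 - 3*E (K(E) = -3*(E + 1*1) = -3*(E + 1) = -3*(1 + E) = -3 - 3*E)
(f + K(-28)) - 3201 = (-468 + (-3 - 3*(-28))) - 3201 = (-468 + (-3 + 84)) - 3201 = (-468 + 81) - 3201 = -387 - 3201 = -3588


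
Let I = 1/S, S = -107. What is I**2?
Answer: 1/11449 ≈ 8.7344e-5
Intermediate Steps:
I = -1/107 (I = 1/(-107) = -1/107 ≈ -0.0093458)
I**2 = (-1/107)**2 = 1/11449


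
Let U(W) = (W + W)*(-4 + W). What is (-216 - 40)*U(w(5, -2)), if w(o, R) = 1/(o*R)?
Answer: -5248/25 ≈ -209.92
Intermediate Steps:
w(o, R) = 1/(R*o)
U(W) = 2*W*(-4 + W) (U(W) = (2*W)*(-4 + W) = 2*W*(-4 + W))
(-216 - 40)*U(w(5, -2)) = (-216 - 40)*(2*(1/(-2*5))*(-4 + 1/(-2*5))) = -512*(-½*⅕)*(-4 - ½*⅕) = -512*(-1)*(-4 - ⅒)/10 = -512*(-1)*(-41)/(10*10) = -256*41/50 = -5248/25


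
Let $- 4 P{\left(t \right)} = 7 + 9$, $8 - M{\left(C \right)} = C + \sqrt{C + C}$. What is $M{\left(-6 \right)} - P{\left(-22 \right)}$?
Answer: $18 - 2 i \sqrt{3} \approx 18.0 - 3.4641 i$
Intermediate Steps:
$M{\left(C \right)} = 8 - C - \sqrt{2} \sqrt{C}$ ($M{\left(C \right)} = 8 - \left(C + \sqrt{C + C}\right) = 8 - \left(C + \sqrt{2 C}\right) = 8 - \left(C + \sqrt{2} \sqrt{C}\right) = 8 - C - \sqrt{2} \sqrt{C}$)
$P{\left(t \right)} = -4$ ($P{\left(t \right)} = - \frac{7 + 9}{4} = \left(- \frac{1}{4}\right) 16 = -4$)
$M{\left(-6 \right)} - P{\left(-22 \right)} = \left(8 - -6 - \sqrt{2} \sqrt{-6}\right) - -4 = \left(8 + 6 - \sqrt{2} i \sqrt{6}\right) + 4 = \left(8 + 6 - 2 i \sqrt{3}\right) + 4 = \left(14 - 2 i \sqrt{3}\right) + 4 = 18 - 2 i \sqrt{3}$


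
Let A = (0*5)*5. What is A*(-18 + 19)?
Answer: 0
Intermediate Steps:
A = 0 (A = 0*5 = 0)
A*(-18 + 19) = 0*(-18 + 19) = 0*1 = 0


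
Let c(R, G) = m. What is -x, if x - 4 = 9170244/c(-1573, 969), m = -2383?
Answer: 9160712/2383 ≈ 3844.2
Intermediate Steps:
c(R, G) = -2383
x = -9160712/2383 (x = 4 + 9170244/(-2383) = 4 + 9170244*(-1/2383) = 4 - 9170244/2383 = -9160712/2383 ≈ -3844.2)
-x = -1*(-9160712/2383) = 9160712/2383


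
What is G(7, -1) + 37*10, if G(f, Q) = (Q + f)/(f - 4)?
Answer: 372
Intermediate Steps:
G(f, Q) = (Q + f)/(-4 + f)
G(7, -1) + 37*10 = (-1 + 7)/(-4 + 7) + 37*10 = 6/3 + 370 = (⅓)*6 + 370 = 2 + 370 = 372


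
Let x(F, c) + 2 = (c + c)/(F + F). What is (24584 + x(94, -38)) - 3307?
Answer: 999906/47 ≈ 21275.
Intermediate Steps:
x(F, c) = -2 + c/F (x(F, c) = -2 + (c + c)/(F + F) = -2 + (2*c)/((2*F)) = -2 + (2*c)*(1/(2*F)) = -2 + c/F)
(24584 + x(94, -38)) - 3307 = (24584 + (-2 - 38/94)) - 3307 = (24584 + (-2 - 38*1/94)) - 3307 = (24584 + (-2 - 19/47)) - 3307 = (24584 - 113/47) - 3307 = 1155335/47 - 3307 = 999906/47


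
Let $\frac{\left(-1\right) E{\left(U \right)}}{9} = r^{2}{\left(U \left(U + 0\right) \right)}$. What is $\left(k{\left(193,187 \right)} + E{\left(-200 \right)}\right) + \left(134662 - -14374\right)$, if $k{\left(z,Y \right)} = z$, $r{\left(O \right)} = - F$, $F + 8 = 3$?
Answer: $149004$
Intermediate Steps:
$F = -5$ ($F = -8 + 3 = -5$)
$r{\left(O \right)} = 5$ ($r{\left(O \right)} = \left(-1\right) \left(-5\right) = 5$)
$E{\left(U \right)} = -225$ ($E{\left(U \right)} = - 9 \cdot 5^{2} = \left(-9\right) 25 = -225$)
$\left(k{\left(193,187 \right)} + E{\left(-200 \right)}\right) + \left(134662 - -14374\right) = \left(193 - 225\right) + \left(134662 - -14374\right) = -32 + \left(134662 + 14374\right) = -32 + 149036 = 149004$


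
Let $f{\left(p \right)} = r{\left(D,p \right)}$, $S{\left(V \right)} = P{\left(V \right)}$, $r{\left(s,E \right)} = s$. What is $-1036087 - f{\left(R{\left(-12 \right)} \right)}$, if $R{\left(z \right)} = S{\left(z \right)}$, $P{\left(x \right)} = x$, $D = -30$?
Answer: $-1036057$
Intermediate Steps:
$S{\left(V \right)} = V$
$R{\left(z \right)} = z$
$f{\left(p \right)} = -30$
$-1036087 - f{\left(R{\left(-12 \right)} \right)} = -1036087 - -30 = -1036087 + 30 = -1036057$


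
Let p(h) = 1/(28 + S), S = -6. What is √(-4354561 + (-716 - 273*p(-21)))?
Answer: 3*I*√234217786/22 ≈ 2086.9*I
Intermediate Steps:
p(h) = 1/22 (p(h) = 1/(28 - 6) = 1/22)
√(-4354561 + (-716 - 273*p(-21))) = √(-4354561 + (-716 - 273*1/22)) = √(-4354561 + (-716 - 273/22)) = √(-4354561 - 16025/22) = √(-95816367/22) = 3*I*√234217786/22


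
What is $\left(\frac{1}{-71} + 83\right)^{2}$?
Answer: $\frac{34715664}{5041} \approx 6886.7$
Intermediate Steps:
$\left(\frac{1}{-71} + 83\right)^{2} = \left(- \frac{1}{71} + 83\right)^{2} = \left(\frac{5892}{71}\right)^{2} = \frac{34715664}{5041}$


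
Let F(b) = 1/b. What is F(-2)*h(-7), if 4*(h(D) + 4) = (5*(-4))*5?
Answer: 29/2 ≈ 14.500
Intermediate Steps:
h(D) = -29 (h(D) = -4 + ((5*(-4))*5)/4 = -4 + (-20*5)/4 = -4 + (1/4)*(-100) = -4 - 25 = -29)
F(-2)*h(-7) = -29/(-2) = -1/2*(-29) = 29/2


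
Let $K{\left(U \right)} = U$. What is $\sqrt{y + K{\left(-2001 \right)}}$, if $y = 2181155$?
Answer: $\sqrt{2179154} \approx 1476.2$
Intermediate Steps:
$\sqrt{y + K{\left(-2001 \right)}} = \sqrt{2181155 - 2001} = \sqrt{2179154}$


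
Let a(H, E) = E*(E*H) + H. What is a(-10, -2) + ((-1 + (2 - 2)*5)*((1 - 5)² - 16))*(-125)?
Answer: -50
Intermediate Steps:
a(H, E) = H + H*E² (a(H, E) = H*E² + H = H + H*E²)
a(-10, -2) + ((-1 + (2 - 2)*5)*((1 - 5)² - 16))*(-125) = -10*(1 + (-2)²) + ((-1 + (2 - 2)*5)*((1 - 5)² - 16))*(-125) = -10*(1 + 4) + ((-1 + 0*5)*((-4)² - 16))*(-125) = -10*5 + ((-1 + 0)*(16 - 16))*(-125) = -50 - 1*0*(-125) = -50 + 0*(-125) = -50 + 0 = -50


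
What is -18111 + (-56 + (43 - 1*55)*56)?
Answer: -18839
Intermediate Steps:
-18111 + (-56 + (43 - 1*55)*56) = -18111 + (-56 + (43 - 55)*56) = -18111 + (-56 - 12*56) = -18111 + (-56 - 672) = -18111 - 728 = -18839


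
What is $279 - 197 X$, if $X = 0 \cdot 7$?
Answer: $279$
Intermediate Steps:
$X = 0$
$279 - 197 X = 279 - 0 = 279 + 0 = 279$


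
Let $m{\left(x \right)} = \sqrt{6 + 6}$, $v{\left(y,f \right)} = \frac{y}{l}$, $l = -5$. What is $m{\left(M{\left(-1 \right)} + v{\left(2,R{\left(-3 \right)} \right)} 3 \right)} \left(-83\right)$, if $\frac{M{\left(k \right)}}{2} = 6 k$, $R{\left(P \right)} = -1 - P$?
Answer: $- 166 \sqrt{3} \approx -287.52$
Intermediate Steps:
$v{\left(y,f \right)} = - \frac{y}{5}$ ($v{\left(y,f \right)} = \frac{y}{-5} = y \left(- \frac{1}{5}\right) = - \frac{y}{5}$)
$M{\left(k \right)} = 12 k$ ($M{\left(k \right)} = 2 \cdot 6 k = 12 k$)
$m{\left(x \right)} = 2 \sqrt{3}$ ($m{\left(x \right)} = \sqrt{12} = 2 \sqrt{3}$)
$m{\left(M{\left(-1 \right)} + v{\left(2,R{\left(-3 \right)} \right)} 3 \right)} \left(-83\right) = 2 \sqrt{3} \left(-83\right) = - 166 \sqrt{3}$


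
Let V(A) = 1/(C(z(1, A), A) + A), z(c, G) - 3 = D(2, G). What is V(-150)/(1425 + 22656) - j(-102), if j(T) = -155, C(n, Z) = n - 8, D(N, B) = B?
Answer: 1138429274/7344705 ≈ 155.00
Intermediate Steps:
z(c, G) = 3 + G
C(n, Z) = -8 + n
V(A) = 1/(-5 + 2*A) (V(A) = 1/((-8 + (3 + A)) + A) = 1/((-5 + A) + A) = 1/(-5 + 2*A))
V(-150)/(1425 + 22656) - j(-102) = 1/((-5 + 2*(-150))*(1425 + 22656)) - 1*(-155) = 1/(-5 - 300*24081) + 155 = (1/24081)/(-305) + 155 = -1/305*1/24081 + 155 = -1/7344705 + 155 = 1138429274/7344705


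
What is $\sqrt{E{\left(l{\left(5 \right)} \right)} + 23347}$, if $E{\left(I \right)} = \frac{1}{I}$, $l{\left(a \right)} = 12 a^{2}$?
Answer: $\frac{\sqrt{21012303}}{30} \approx 152.8$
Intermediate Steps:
$\sqrt{E{\left(l{\left(5 \right)} \right)} + 23347} = \sqrt{\frac{1}{12 \cdot 5^{2}} + 23347} = \sqrt{\frac{1}{12 \cdot 25} + 23347} = \sqrt{\frac{1}{300} + 23347} = \sqrt{\frac{7004101}{300}} = \frac{\sqrt{21012303}}{30}$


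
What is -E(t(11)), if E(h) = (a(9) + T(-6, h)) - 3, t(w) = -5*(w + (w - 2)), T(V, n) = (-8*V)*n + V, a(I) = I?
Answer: 4800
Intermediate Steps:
T(V, n) = V - 8*V*n (T(V, n) = -8*V*n + V = V - 8*V*n)
t(w) = 10 - 10*w (t(w) = -5*(w + (-2 + w)) = -5*(-2 + 2*w) = 10 - 10*w)
E(h) = 48*h (E(h) = (9 - 6*(1 - 8*h)) - 3 = (9 + (-6 + 48*h)) - 3 = (3 + 48*h) - 3 = 48*h)
-E(t(11)) = -48*(10 - 10*11) = -48*(10 - 110) = -48*(-100) = -1*(-4800) = 4800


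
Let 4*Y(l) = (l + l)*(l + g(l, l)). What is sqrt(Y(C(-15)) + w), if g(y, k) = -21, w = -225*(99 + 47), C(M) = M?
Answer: 6*I*sqrt(905) ≈ 180.5*I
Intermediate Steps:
w = -32850 (w = -225*146 = -32850)
Y(l) = l*(-21 + l)/2 (Y(l) = ((l + l)*(l - 21))/4 = ((2*l)*(-21 + l))/4 = (2*l*(-21 + l))/4 = l*(-21 + l)/2)
sqrt(Y(C(-15)) + w) = sqrt((1/2)*(-15)*(-21 - 15) - 32850) = sqrt((1/2)*(-15)*(-36) - 32850) = sqrt(270 - 32850) = sqrt(-32580) = 6*I*sqrt(905)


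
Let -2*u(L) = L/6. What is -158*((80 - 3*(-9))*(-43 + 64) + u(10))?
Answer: -1064683/3 ≈ -3.5489e+5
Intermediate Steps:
u(L) = -L/12 (u(L) = -L/(2*6) = -L/12)
-158*((80 - 3*(-9))*(-43 + 64) + u(10)) = -158*((80 - 3*(-9))*(-43 + 64) - 1/12*10) = -158*((80 + 27)*21 - ⅚) = -158*(107*21 - ⅚) = -158*(2247 - ⅚) = -158*13477/6 = -1064683/3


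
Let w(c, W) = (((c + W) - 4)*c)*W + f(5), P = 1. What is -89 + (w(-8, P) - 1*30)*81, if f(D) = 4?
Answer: 4933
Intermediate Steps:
w(c, W) = 4 + W*c*(-4 + W + c) (w(c, W) = (((c + W) - 4)*c)*W + 4 = (((W + c) - 4)*c)*W + 4 = ((-4 + W + c)*c)*W + 4 = (c*(-4 + W + c))*W + 4 = W*c*(-4 + W + c) + 4 = 4 + W*c*(-4 + W + c))
-89 + (w(-8, P) - 1*30)*81 = -89 + ((4 + 1*(-8)**2 - 8*1**2 - 4*1*(-8)) - 1*30)*81 = -89 + ((4 + 1*64 - 8*1 + 32) - 30)*81 = -89 + ((4 + 64 - 8 + 32) - 30)*81 = -89 + (92 - 30)*81 = -89 + 62*81 = -89 + 5022 = 4933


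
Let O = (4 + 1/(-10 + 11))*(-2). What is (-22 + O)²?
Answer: 1024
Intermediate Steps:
O = -10 (O = (4 + 1/1)*(-2) = (4 + 1)*(-2) = 5*(-2) = -10)
(-22 + O)² = (-22 - 10)² = (-32)² = 1024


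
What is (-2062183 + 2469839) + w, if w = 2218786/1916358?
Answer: 390608527817/958179 ≈ 4.0766e+5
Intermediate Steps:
w = 1109393/958179 (w = 2218786*(1/1916358) = 1109393/958179 ≈ 1.1578)
(-2062183 + 2469839) + w = (-2062183 + 2469839) + 1109393/958179 = 407656 + 1109393/958179 = 390608527817/958179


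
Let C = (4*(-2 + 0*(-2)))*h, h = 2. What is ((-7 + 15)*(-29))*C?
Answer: 3712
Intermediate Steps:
C = -16 (C = (4*(-2 + 0*(-2)))*2 = (4*(-2 + 0))*2 = (4*(-2))*2 = -8*2 = -16)
((-7 + 15)*(-29))*C = ((-7 + 15)*(-29))*(-16) = (8*(-29))*(-16) = -232*(-16) = 3712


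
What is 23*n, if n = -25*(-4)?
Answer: 2300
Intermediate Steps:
n = 100
23*n = 23*100 = 2300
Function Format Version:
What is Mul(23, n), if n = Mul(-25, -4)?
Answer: 2300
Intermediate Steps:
n = 100
Mul(23, n) = Mul(23, 100) = 2300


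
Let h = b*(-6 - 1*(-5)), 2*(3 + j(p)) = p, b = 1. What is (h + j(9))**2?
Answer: 1/4 ≈ 0.25000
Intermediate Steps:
j(p) = -3 + p/2
h = -1 (h = 1*(-6 - 1*(-5)) = 1*(-6 + 5) = 1*(-1) = -1)
(h + j(9))**2 = (-1 + (-3 + (1/2)*9))**2 = (-1 + (-3 + 9/2))**2 = (-1 + 3/2)**2 = (1/2)**2 = 1/4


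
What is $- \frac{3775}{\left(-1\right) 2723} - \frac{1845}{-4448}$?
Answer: $\frac{21815135}{12111904} \approx 1.8011$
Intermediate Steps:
$- \frac{3775}{\left(-1\right) 2723} - \frac{1845}{-4448} = - \frac{3775}{-2723} - - \frac{1845}{4448} = \left(-3775\right) \left(- \frac{1}{2723}\right) + \frac{1845}{4448} = \frac{3775}{2723} + \frac{1845}{4448} = \frac{21815135}{12111904}$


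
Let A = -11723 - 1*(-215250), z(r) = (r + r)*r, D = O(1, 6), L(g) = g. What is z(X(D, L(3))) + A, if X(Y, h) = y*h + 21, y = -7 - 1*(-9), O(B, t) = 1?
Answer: 204985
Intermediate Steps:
y = 2 (y = -7 + 9 = 2)
D = 1
X(Y, h) = 21 + 2*h (X(Y, h) = 2*h + 21 = 21 + 2*h)
z(r) = 2*r² (z(r) = (2*r)*r = 2*r²)
A = 203527 (A = -11723 + 215250 = 203527)
z(X(D, L(3))) + A = 2*(21 + 2*3)² + 203527 = 2*(21 + 6)² + 203527 = 2*27² + 203527 = 2*729 + 203527 = 1458 + 203527 = 204985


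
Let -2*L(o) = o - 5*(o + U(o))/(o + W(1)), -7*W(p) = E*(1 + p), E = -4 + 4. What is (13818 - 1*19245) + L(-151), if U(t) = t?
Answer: -10693/2 ≈ -5346.5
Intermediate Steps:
E = 0
W(p) = 0 (W(p) = -0*(1 + p) = -⅐*0 = 0)
L(o) = 5 - o/2 (L(o) = -(o - 5*(o + o)/(o + 0))/2 = -(o - 5*2*o/o)/2 = -(o - 5*2)/2 = -(o - 10)/2 = -(-10 + o)/2 = 5 - o/2)
(13818 - 1*19245) + L(-151) = (13818 - 1*19245) + (5 - ½*(-151)) = (13818 - 19245) + (5 + 151/2) = -5427 + 161/2 = -10693/2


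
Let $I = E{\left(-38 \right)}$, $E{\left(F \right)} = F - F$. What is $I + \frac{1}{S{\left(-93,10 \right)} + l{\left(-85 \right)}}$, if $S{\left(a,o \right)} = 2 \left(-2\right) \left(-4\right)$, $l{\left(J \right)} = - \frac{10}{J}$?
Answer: $\frac{17}{274} \approx 0.062044$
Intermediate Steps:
$S{\left(a,o \right)} = 16$ ($S{\left(a,o \right)} = \left(-4\right) \left(-4\right) = 16$)
$E{\left(F \right)} = 0$
$I = 0$
$I + \frac{1}{S{\left(-93,10 \right)} + l{\left(-85 \right)}} = 0 + \frac{1}{16 - \frac{10}{-85}} = 0 + \frac{1}{16 - - \frac{2}{17}} = 0 + \frac{1}{16 + \frac{2}{17}} = 0 + \frac{1}{\frac{274}{17}} = 0 + \frac{17}{274} = \frac{17}{274}$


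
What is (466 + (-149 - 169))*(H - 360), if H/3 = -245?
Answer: -162060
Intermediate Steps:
H = -735 (H = 3*(-245) = -735)
(466 + (-149 - 169))*(H - 360) = (466 + (-149 - 169))*(-735 - 360) = (466 - 318)*(-1095) = 148*(-1095) = -162060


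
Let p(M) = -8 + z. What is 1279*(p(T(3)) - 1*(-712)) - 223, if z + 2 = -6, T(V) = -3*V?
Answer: 889961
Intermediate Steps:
z = -8 (z = -2 - 6 = -8)
p(M) = -16 (p(M) = -8 - 8 = -16)
1279*(p(T(3)) - 1*(-712)) - 223 = 1279*(-16 - 1*(-712)) - 223 = 1279*(-16 + 712) - 223 = 1279*696 - 223 = 890184 - 223 = 889961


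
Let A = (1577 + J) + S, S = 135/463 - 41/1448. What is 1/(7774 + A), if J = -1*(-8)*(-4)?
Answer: 670424/6247857753 ≈ 0.00010730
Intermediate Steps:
S = 176497/670424 (S = 135*(1/463) - 41*1/1448 = 135/463 - 41/1448 = 176497/670424 ≈ 0.26326)
J = -32 (J = 8*(-4) = -32)
A = 1035981577/670424 (A = (1577 - 32) + 176497/670424 = 1545 + 176497/670424 = 1035981577/670424 ≈ 1545.3)
1/(7774 + A) = 1/(7774 + 1035981577/670424) = 1/(6247857753/670424) = 670424/6247857753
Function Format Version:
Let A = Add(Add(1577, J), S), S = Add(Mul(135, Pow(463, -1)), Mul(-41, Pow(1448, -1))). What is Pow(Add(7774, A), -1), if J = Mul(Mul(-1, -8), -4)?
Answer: Rational(670424, 6247857753) ≈ 0.00010730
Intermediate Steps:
S = Rational(176497, 670424) (S = Add(Mul(135, Rational(1, 463)), Mul(-41, Rational(1, 1448))) = Add(Rational(135, 463), Rational(-41, 1448)) = Rational(176497, 670424) ≈ 0.26326)
J = -32 (J = Mul(8, -4) = -32)
A = Rational(1035981577, 670424) (A = Add(Add(1577, -32), Rational(176497, 670424)) = Add(1545, Rational(176497, 670424)) = Rational(1035981577, 670424) ≈ 1545.3)
Pow(Add(7774, A), -1) = Pow(Add(7774, Rational(1035981577, 670424)), -1) = Pow(Rational(6247857753, 670424), -1) = Rational(670424, 6247857753)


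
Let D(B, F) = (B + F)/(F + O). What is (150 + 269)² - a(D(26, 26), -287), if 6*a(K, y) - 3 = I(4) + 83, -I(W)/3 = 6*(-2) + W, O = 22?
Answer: 526628/3 ≈ 1.7554e+5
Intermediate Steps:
I(W) = 36 - 3*W (I(W) = -3*(6*(-2) + W) = -3*(-12 + W) = 36 - 3*W)
D(B, F) = (B + F)/(22 + F) (D(B, F) = (B + F)/(F + 22) = (B + F)/(22 + F))
a(K, y) = 55/3 (a(K, y) = ½ + ((36 - 3*4) + 83)/6 = ½ + ((36 - 12) + 83)/6 = ½ + (24 + 83)/6 = ½ + (⅙)*107 = ½ + 107/6 = 55/3)
(150 + 269)² - a(D(26, 26), -287) = (150 + 269)² - 1*55/3 = 419² - 55/3 = 175561 - 55/3 = 526628/3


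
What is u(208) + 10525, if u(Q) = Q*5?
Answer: 11565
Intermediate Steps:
u(Q) = 5*Q
u(208) + 10525 = 5*208 + 10525 = 1040 + 10525 = 11565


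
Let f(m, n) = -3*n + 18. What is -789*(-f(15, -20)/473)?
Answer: 61542/473 ≈ 130.11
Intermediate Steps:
f(m, n) = 18 - 3*n
-789*(-f(15, -20)/473) = -789/((-473/(18 - 3*(-20)))) = -789/((-473/(18 + 60))) = -789/((-473/78)) = -789/((-473*1/78)) = -789/(-473/78) = -789*(-78/473) = 61542/473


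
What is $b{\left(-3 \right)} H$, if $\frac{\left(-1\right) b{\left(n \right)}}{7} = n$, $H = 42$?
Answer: $882$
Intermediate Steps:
$b{\left(n \right)} = - 7 n$
$b{\left(-3 \right)} H = \left(-7\right) \left(-3\right) 42 = 21 \cdot 42 = 882$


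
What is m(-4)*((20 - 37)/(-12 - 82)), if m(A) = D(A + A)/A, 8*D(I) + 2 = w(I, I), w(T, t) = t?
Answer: 85/1504 ≈ 0.056516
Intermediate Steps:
D(I) = -¼ + I/8
m(A) = (-¼ + A/4)/A (m(A) = (-¼ + (A + A)/8)/A = (-¼ + (2*A)/8)/A = (-¼ + A/4)/A)
m(-4)*((20 - 37)/(-12 - 82)) = ((¼)*(-1 - 4)/(-4))*((20 - 37)/(-12 - 82)) = ((¼)*(-¼)*(-5))*(-17/(-94)) = 5*(-17*(-1/94))/16 = (5/16)*(17/94) = 85/1504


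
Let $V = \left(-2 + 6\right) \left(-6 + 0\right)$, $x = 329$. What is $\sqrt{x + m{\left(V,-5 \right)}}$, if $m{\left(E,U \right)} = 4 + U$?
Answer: $2 \sqrt{82} \approx 18.111$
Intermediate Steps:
$V = -24$ ($V = 4 \left(-6\right) = -24$)
$\sqrt{x + m{\left(V,-5 \right)}} = \sqrt{329 + \left(4 - 5\right)} = \sqrt{329 - 1} = \sqrt{328} = 2 \sqrt{82}$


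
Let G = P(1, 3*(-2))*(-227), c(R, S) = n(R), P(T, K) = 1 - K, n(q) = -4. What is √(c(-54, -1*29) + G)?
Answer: 3*I*√177 ≈ 39.912*I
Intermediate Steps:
c(R, S) = -4
G = -1589 (G = (1 - 3*(-2))*(-227) = (1 - 1*(-6))*(-227) = (1 + 6)*(-227) = 7*(-227) = -1589)
√(c(-54, -1*29) + G) = √(-4 - 1589) = √(-1593) = 3*I*√177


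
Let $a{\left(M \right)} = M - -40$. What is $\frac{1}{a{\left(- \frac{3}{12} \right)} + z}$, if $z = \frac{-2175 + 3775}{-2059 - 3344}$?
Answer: $\frac{21612}{852677} \approx 0.025346$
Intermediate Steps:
$z = - \frac{1600}{5403}$ ($z = \frac{1600}{-5403} = 1600 \left(- \frac{1}{5403}\right) = - \frac{1600}{5403} \approx -0.29613$)
$a{\left(M \right)} = 40 + M$ ($a{\left(M \right)} = M + 40 = 40 + M$)
$\frac{1}{a{\left(- \frac{3}{12} \right)} + z} = \frac{1}{\left(40 - \frac{3}{12}\right) - \frac{1600}{5403}} = \frac{1}{\left(40 - \frac{1}{4}\right) - \frac{1600}{5403}} = \frac{1}{\frac{159}{4} - \frac{1600}{5403}} = \frac{1}{\frac{852677}{21612}} = \frac{21612}{852677}$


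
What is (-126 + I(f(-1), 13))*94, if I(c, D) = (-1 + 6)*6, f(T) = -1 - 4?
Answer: -9024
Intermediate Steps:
f(T) = -5
I(c, D) = 30 (I(c, D) = 5*6 = 30)
(-126 + I(f(-1), 13))*94 = (-126 + 30)*94 = -96*94 = -9024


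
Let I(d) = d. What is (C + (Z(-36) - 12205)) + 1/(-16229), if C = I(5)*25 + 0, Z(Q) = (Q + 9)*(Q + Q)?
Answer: -164497145/16229 ≈ -10136.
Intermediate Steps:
Z(Q) = 2*Q*(9 + Q) (Z(Q) = (9 + Q)*(2*Q) = 2*Q*(9 + Q))
C = 125 (C = 5*25 + 0 = 125 + 0 = 125)
(C + (Z(-36) - 12205)) + 1/(-16229) = (125 + (2*(-36)*(9 - 36) - 12205)) + 1/(-16229) = (125 + (2*(-36)*(-27) - 12205)) - 1/16229 = (125 + (1944 - 12205)) - 1/16229 = (125 - 10261) - 1/16229 = -10136 - 1/16229 = -164497145/16229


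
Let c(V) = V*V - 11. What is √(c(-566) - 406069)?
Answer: 2*I*√21431 ≈ 292.79*I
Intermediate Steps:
c(V) = -11 + V² (c(V) = V² - 11 = -11 + V²)
√(c(-566) - 406069) = √((-11 + (-566)²) - 406069) = √((-11 + 320356) - 406069) = √(320345 - 406069) = √(-85724) = 2*I*√21431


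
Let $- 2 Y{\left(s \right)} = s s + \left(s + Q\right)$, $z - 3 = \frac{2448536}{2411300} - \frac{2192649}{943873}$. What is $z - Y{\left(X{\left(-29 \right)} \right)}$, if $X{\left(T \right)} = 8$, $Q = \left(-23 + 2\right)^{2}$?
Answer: $\frac{293817921438889}{1137980482450} \approx 258.19$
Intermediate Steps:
$Q = 441$ ($Q = \left(-21\right)^{2} = 441$)
$z = \frac{962963845232}{568990241225}$ ($z = 3 + \left(\frac{2448536}{2411300} - \frac{2192649}{943873}\right) = 3 + \left(2448536 \cdot \frac{1}{2411300} - \frac{2192649}{943873}\right) = 3 + \left(\frac{612134}{602825} - \frac{2192649}{943873}\right) = 3 - \frac{744006878443}{568990241225} = \frac{962963845232}{568990241225} \approx 1.6924$)
$Y{\left(s \right)} = - \frac{441}{2} - \frac{s}{2} - \frac{s^{2}}{2}$ ($Y{\left(s \right)} = - \frac{s s + \left(s + 441\right)}{2} = - \frac{s^{2} + \left(441 + s\right)}{2} = - \frac{441 + s + s^{2}}{2} = - \frac{441}{2} - \frac{s}{2} - \frac{s^{2}}{2}$)
$z - Y{\left(X{\left(-29 \right)} \right)} = \frac{962963845232}{568990241225} - \left(- \frac{441}{2} - 4 - \frac{8^{2}}{2}\right) = \frac{962963845232}{568990241225} - \left(- \frac{441}{2} - 4 - 32\right) = \frac{962963845232}{568990241225} - - \frac{513}{2} = \frac{962963845232}{568990241225} + \frac{513}{2} = \frac{293817921438889}{1137980482450}$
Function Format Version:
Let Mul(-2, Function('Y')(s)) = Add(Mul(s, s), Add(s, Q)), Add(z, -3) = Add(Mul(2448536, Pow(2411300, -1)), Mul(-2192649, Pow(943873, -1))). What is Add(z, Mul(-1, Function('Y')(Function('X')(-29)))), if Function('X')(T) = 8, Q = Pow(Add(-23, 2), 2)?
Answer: Rational(293817921438889, 1137980482450) ≈ 258.19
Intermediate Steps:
Q = 441 (Q = Pow(-21, 2) = 441)
z = Rational(962963845232, 568990241225) (z = Add(3, Add(Mul(2448536, Pow(2411300, -1)), Mul(-2192649, Pow(943873, -1)))) = Add(3, Add(Mul(2448536, Rational(1, 2411300)), Mul(-2192649, Rational(1, 943873)))) = Add(3, Add(Rational(612134, 602825), Rational(-2192649, 943873))) = Add(3, Rational(-744006878443, 568990241225)) = Rational(962963845232, 568990241225) ≈ 1.6924)
Function('Y')(s) = Add(Rational(-441, 2), Mul(Rational(-1, 2), s), Mul(Rational(-1, 2), Pow(s, 2))) (Function('Y')(s) = Mul(Rational(-1, 2), Add(Mul(s, s), Add(s, 441))) = Mul(Rational(-1, 2), Add(Pow(s, 2), Add(441, s))) = Mul(Rational(-1, 2), Add(441, s, Pow(s, 2))) = Add(Rational(-441, 2), Mul(Rational(-1, 2), s), Mul(Rational(-1, 2), Pow(s, 2))))
Add(z, Mul(-1, Function('Y')(Function('X')(-29)))) = Add(Rational(962963845232, 568990241225), Mul(-1, Add(Rational(-441, 2), Mul(Rational(-1, 2), 8), Mul(Rational(-1, 2), Pow(8, 2))))) = Add(Rational(962963845232, 568990241225), Mul(-1, Add(Rational(-441, 2), -4, Mul(Rational(-1, 2), 64)))) = Add(Rational(962963845232, 568990241225), Mul(-1, Add(Rational(-441, 2), -4, -32))) = Add(Rational(962963845232, 568990241225), Mul(-1, Rational(-513, 2))) = Add(Rational(962963845232, 568990241225), Rational(513, 2)) = Rational(293817921438889, 1137980482450)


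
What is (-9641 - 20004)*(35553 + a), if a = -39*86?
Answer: -954539355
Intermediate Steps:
a = -3354
(-9641 - 20004)*(35553 + a) = (-9641 - 20004)*(35553 - 3354) = -29645*32199 = -954539355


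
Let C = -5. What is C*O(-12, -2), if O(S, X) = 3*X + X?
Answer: 40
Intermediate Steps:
O(S, X) = 4*X
C*O(-12, -2) = -20*(-2) = -5*(-8) = 40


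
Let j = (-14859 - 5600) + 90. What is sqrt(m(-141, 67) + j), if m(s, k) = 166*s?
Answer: 5*I*sqrt(1751) ≈ 209.22*I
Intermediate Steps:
j = -20369 (j = -20459 + 90 = -20369)
sqrt(m(-141, 67) + j) = sqrt(166*(-141) - 20369) = sqrt(-23406 - 20369) = sqrt(-43775) = 5*I*sqrt(1751)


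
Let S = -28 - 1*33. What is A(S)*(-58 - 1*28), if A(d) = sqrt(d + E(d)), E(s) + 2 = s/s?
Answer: -86*I*sqrt(62) ≈ -677.17*I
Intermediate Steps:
S = -61 (S = -28 - 33 = -61)
E(s) = -1 (E(s) = -2 + s/s = -2 + 1 = -1)
A(d) = sqrt(-1 + d) (A(d) = sqrt(d - 1) = sqrt(-1 + d))
A(S)*(-58 - 1*28) = sqrt(-1 - 61)*(-58 - 1*28) = sqrt(-62)*(-58 - 28) = (I*sqrt(62))*(-86) = -86*I*sqrt(62)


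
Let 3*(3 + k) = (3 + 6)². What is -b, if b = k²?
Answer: -576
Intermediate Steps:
k = 24 (k = -3 + (3 + 6)²/3 = -3 + (⅓)*9² = -3 + (⅓)*81 = -3 + 27 = 24)
b = 576 (b = 24² = 576)
-b = -1*576 = -576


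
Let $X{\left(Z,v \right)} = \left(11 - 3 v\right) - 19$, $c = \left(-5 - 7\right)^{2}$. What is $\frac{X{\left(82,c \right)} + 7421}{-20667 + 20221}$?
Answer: $- \frac{6981}{446} \approx -15.652$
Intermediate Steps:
$c = 144$ ($c = \left(-12\right)^{2} = 144$)
$X{\left(Z,v \right)} = -8 - 3 v$
$\frac{X{\left(82,c \right)} + 7421}{-20667 + 20221} = \frac{\left(-8 - 432\right) + 7421}{-20667 + 20221} = \frac{\left(-8 - 432\right) + 7421}{-446} = \left(-440 + 7421\right) \left(- \frac{1}{446}\right) = 6981 \left(- \frac{1}{446}\right) = - \frac{6981}{446}$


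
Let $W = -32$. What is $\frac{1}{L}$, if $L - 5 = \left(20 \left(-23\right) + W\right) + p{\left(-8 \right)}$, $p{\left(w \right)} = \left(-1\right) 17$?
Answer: $- \frac{1}{504} \approx -0.0019841$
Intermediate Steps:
$p{\left(w \right)} = -17$
$L = -504$ ($L = 5 + \left(\left(20 \left(-23\right) - 32\right) - 17\right) = 5 - 509 = -504$)
$\frac{1}{L} = \frac{1}{-504} = - \frac{1}{504}$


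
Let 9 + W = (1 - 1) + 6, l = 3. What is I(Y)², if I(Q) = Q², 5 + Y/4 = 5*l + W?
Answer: 614656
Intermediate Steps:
W = -3 (W = -9 + ((1 - 1) + 6) = -9 + (0 + 6) = -9 + 6 = -3)
Y = 28 (Y = -20 + 4*(5*3 - 3) = -20 + 4*(15 - 3) = -20 + 4*12 = -20 + 48 = 28)
I(Y)² = (28²)² = 784² = 614656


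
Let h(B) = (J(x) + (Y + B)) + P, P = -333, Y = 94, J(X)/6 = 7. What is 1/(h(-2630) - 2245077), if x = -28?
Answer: -1/2247904 ≈ -4.4486e-7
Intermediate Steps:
J(X) = 42 (J(X) = 6*7 = 42)
h(B) = -197 + B (h(B) = (42 + (94 + B)) - 333 = (136 + B) - 333 = -197 + B)
1/(h(-2630) - 2245077) = 1/((-197 - 2630) - 2245077) = 1/(-2827 - 2245077) = 1/(-2247904) = -1/2247904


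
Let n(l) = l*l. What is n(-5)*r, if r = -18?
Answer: -450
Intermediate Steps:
n(l) = l²
n(-5)*r = (-5)²*(-18) = 25*(-18) = -450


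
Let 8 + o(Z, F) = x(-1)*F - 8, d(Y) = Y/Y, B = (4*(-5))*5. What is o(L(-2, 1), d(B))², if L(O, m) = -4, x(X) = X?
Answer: 289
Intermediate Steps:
B = -100 (B = -20*5 = -100)
d(Y) = 1
o(Z, F) = -16 - F (o(Z, F) = -8 + (-F - 8) = -8 + (-8 - F) = -16 - F)
o(L(-2, 1), d(B))² = (-16 - 1*1)² = (-16 - 1)² = (-17)² = 289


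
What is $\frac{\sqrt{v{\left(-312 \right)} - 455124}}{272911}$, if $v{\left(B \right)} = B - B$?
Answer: $\frac{2 i \sqrt{113781}}{272911} \approx 0.002472 i$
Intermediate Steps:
$v{\left(B \right)} = 0$
$\frac{\sqrt{v{\left(-312 \right)} - 455124}}{272911} = \frac{\sqrt{0 - 455124}}{272911} = \sqrt{-455124} \cdot \frac{1}{272911} = 2 i \sqrt{113781} \cdot \frac{1}{272911} = \frac{2 i \sqrt{113781}}{272911}$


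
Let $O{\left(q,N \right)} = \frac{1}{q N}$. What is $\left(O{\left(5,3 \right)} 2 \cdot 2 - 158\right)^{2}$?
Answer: $\frac{5597956}{225} \approx 24880.0$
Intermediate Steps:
$O{\left(q,N \right)} = \frac{1}{N q}$
$\left(O{\left(5,3 \right)} 2 \cdot 2 - 158\right)^{2} = \left(\frac{1}{3 \cdot 5} \cdot 2 \cdot 2 - 158\right)^{2} = \left(\frac{1}{3} \cdot \frac{1}{5} \cdot 2 \cdot 2 - 158\right)^{2} = \left(\frac{1}{15} \cdot 2 \cdot 2 - 158\right)^{2} = \left(\frac{2}{15} \cdot 2 - 158\right)^{2} = \left(\frac{4}{15} - 158\right)^{2} = \left(- \frac{2366}{15}\right)^{2} = \frac{5597956}{225}$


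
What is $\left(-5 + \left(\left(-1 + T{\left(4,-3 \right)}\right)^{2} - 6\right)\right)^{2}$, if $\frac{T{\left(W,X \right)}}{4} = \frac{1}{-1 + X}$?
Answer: $49$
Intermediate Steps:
$T{\left(W,X \right)} = \frac{4}{-1 + X}$
$\left(-5 + \left(\left(-1 + T{\left(4,-3 \right)}\right)^{2} - 6\right)\right)^{2} = \left(-5 + \left(\left(-1 + \frac{4}{-1 - 3}\right)^{2} - 6\right)\right)^{2} = \left(-5 - \left(6 - \left(-1 + \frac{4}{-4}\right)^{2}\right)\right)^{2} = \left(-5 - \left(6 - \left(-1 + 4 \left(- \frac{1}{4}\right)\right)^{2}\right)\right)^{2} = \left(-5 - \left(6 - \left(-1 - 1\right)^{2}\right)\right)^{2} = \left(-5 - \left(6 - \left(-2\right)^{2}\right)\right)^{2} = \left(-5 + \left(4 - 6\right)\right)^{2} = \left(-5 - 2\right)^{2} = \left(-7\right)^{2} = 49$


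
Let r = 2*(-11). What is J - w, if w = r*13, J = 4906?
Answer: 5192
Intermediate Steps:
r = -22
w = -286 (w = -22*13 = -286)
J - w = 4906 - 1*(-286) = 4906 + 286 = 5192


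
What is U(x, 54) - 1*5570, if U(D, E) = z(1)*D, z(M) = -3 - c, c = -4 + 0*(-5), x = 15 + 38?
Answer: -5517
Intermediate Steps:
x = 53
c = -4 (c = -4 + 0 = -4)
z(M) = 1 (z(M) = -3 - 1*(-4) = -3 + 4 = 1)
U(D, E) = D (U(D, E) = 1*D = D)
U(x, 54) - 1*5570 = 53 - 1*5570 = 53 - 5570 = -5517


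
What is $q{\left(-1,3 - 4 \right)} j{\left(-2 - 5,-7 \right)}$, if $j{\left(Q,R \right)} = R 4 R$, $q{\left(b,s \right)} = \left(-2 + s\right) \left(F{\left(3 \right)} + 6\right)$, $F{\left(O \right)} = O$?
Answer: $-5292$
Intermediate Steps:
$q{\left(b,s \right)} = -18 + 9 s$ ($q{\left(b,s \right)} = \left(-2 + s\right) \left(3 + 6\right) = \left(-2 + s\right) 9 = -18 + 9 s$)
$j{\left(Q,R \right)} = 4 R^{2}$ ($j{\left(Q,R \right)} = 4 R R = 4 R^{2}$)
$q{\left(-1,3 - 4 \right)} j{\left(-2 - 5,-7 \right)} = \left(-18 + 9 \left(3 - 4\right)\right) 4 \left(-7\right)^{2} = \left(-18 + 9 \left(-1\right)\right) 4 \cdot 49 = \left(-18 - 9\right) 196 = \left(-27\right) 196 = -5292$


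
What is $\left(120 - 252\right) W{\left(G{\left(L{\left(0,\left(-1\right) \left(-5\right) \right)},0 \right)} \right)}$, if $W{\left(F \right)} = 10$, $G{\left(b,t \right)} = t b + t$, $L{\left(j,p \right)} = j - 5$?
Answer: $-1320$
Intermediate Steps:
$L{\left(j,p \right)} = -5 + j$
$G{\left(b,t \right)} = t + b t$ ($G{\left(b,t \right)} = b t + t = t + b t$)
$\left(120 - 252\right) W{\left(G{\left(L{\left(0,\left(-1\right) \left(-5\right) \right)},0 \right)} \right)} = \left(120 - 252\right) 10 = \left(-132\right) 10 = -1320$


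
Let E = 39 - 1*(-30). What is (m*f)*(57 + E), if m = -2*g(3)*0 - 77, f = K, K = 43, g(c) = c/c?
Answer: -417186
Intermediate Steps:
E = 69 (E = 39 + 30 = 69)
g(c) = 1
f = 43
m = -77 (m = -2*1*0 - 77 = -2*0 - 77 = 0 - 77 = -77)
(m*f)*(57 + E) = (-77*43)*(57 + 69) = -3311*126 = -417186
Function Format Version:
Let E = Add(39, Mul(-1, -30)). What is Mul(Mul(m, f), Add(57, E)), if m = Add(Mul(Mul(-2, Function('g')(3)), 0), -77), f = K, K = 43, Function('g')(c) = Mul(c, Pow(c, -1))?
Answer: -417186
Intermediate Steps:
E = 69 (E = Add(39, 30) = 69)
Function('g')(c) = 1
f = 43
m = -77 (m = Add(Mul(Mul(-2, 1), 0), -77) = Add(Mul(-2, 0), -77) = Add(0, -77) = -77)
Mul(Mul(m, f), Add(57, E)) = Mul(Mul(-77, 43), Add(57, 69)) = Mul(-3311, 126) = -417186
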